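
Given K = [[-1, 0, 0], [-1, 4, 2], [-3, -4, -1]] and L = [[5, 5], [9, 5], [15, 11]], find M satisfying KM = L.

Since K multiplies M on the left, M = K⁻¹L.
K has determinant -4; K⁻¹ = [[-1, 0, 0], [7/4, -1/4, -1/2], [-4, 1, 1]].
M = K⁻¹L = [[-1, 0, 0], [7/4, -1/4, -1/2], [-4, 1, 1]] · [[5, 5], [9, 5], [15, 11]] = [[-5, -5], [-1, 2], [4, -4]].

M = [[-5, -5], [-1, 2], [4, -4]]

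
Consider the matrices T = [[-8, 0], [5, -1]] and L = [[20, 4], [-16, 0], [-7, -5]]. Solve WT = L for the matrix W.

W = [[-5, -4], [2, 0], [4, 5]]

T is on the right of W, so right-multiply by T⁻¹: W = LT⁻¹.
det T = 8, so T⁻¹ = [[-1/8, 0], [-5/8, -1]].
W = LT⁻¹ = [[20, 4], [-16, 0], [-7, -5]] · [[-1/8, 0], [-5/8, -1]] = [[-5, -4], [2, 0], [4, 5]].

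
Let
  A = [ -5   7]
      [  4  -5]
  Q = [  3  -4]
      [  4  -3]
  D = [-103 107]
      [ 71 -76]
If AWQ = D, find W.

W = [[2, -3], [-1, -4]]

W = A⁻¹DQ⁻¹ (apply A⁻¹ on the left and Q⁻¹ on the right).
det A = -3; the adjugate gives A⁻¹ = [[5/3, 7/3], [4/3, 5/3]].
det Q = 7, so Q⁻¹ = [[-3/7, 4/7], [-4/7, 3/7]].
A⁻¹D = [[-6, 1], [-19, 16]].
W = (A⁻¹D)Q⁻¹ = [[2, -3], [-1, -4]].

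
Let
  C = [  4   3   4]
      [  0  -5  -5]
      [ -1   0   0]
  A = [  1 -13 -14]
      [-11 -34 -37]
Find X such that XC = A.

X = [[-1, 2, -5], [-3, 5, -1]]

Right-multiplying both sides by C⁻¹ gives X = AC⁻¹.
det C = -5, so C⁻¹ = [[0, 0, -1], [-1, -4/5, -4], [1, 3/5, 4]].
X = AC⁻¹ = [[1, -13, -14], [-11, -34, -37]] · [[0, 0, -1], [-1, -4/5, -4], [1, 3/5, 4]] = [[-1, 2, -5], [-3, 5, -1]].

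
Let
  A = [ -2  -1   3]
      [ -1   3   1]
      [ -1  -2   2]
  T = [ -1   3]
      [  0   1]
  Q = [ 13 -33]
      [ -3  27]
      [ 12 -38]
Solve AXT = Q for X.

Left-multiply by A⁻¹ and right-multiply by T⁻¹: X = A⁻¹QT⁻¹.
A has determinant -2; A⁻¹ = [[-4, 2, 5], [-1/2, 1/2, 1/2], [-5/2, 3/2, 7/2]].
det T = -1, so T⁻¹ = [[-1, 3], [0, 1]].
A⁻¹Q = [[2, -4], [-2, 11], [5, -10]].
X = (A⁻¹Q)T⁻¹ = [[-2, 2], [2, 5], [-5, 5]].

X = [[-2, 2], [2, 5], [-5, 5]]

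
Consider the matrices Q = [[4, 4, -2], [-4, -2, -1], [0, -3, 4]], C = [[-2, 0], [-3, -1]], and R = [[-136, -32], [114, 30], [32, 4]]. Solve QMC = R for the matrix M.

M = Q⁻¹RC⁻¹ (apply Q⁻¹ on the left and C⁻¹ on the right).
det Q = -4; the adjugate gives Q⁻¹ = [[11/4, 5/2, 2], [-4, -4, -3], [-3, -3, -2]].
det C = 2; the adjugate gives C⁻¹ = [[-1/2, 0], [3/2, -1]].
Q⁻¹R = [[-25, -5], [-8, -4], [2, -2]].
M = (Q⁻¹R)C⁻¹ = [[5, 5], [-2, 4], [-4, 2]].

M = [[5, 5], [-2, 4], [-4, 2]]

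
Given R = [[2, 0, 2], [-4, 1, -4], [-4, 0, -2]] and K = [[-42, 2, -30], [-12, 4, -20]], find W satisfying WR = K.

R is on the right of W, so right-multiply by R⁻¹: W = KR⁻¹.
det R = 4; the adjugate gives R⁻¹ = [[-1/2, 0, -1/2], [2, 1, 0], [1, 0, 1/2]].
W = KR⁻¹ = [[-42, 2, -30], [-12, 4, -20]] · [[-1/2, 0, -1/2], [2, 1, 0], [1, 0, 1/2]] = [[-5, 2, 6], [-6, 4, -4]].

W = [[-5, 2, 6], [-6, 4, -4]]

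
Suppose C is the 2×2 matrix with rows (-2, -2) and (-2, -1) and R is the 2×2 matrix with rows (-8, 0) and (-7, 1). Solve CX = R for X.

Left-multiplying both sides by C⁻¹ gives X = C⁻¹R.
det C = -2, so C⁻¹ = [[1/2, -1], [-1, 1]].
X = C⁻¹R = [[1/2, -1], [-1, 1]] · [[-8, 0], [-7, 1]] = [[3, -1], [1, 1]].

X = [[3, -1], [1, 1]]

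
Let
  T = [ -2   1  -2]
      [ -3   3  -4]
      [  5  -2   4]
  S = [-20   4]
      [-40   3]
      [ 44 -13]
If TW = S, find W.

Left-multiplying both sides by T⁻¹ gives W = T⁻¹S.
det T = 2; the adjugate gives T⁻¹ = [[2, 0, 1], [-4, 1, -1], [-9/2, 1/2, -3/2]].
W = T⁻¹S = [[2, 0, 1], [-4, 1, -1], [-9/2, 1/2, -3/2]] · [[-20, 4], [-40, 3], [44, -13]] = [[4, -5], [-4, 0], [4, 3]].

W = [[4, -5], [-4, 0], [4, 3]]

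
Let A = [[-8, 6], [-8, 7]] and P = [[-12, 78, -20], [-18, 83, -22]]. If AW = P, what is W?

W = [[-3, -6, 1], [-6, 5, -2]]

Left-multiplying both sides by A⁻¹ gives W = A⁻¹P.
det A = -8; the adjugate gives A⁻¹ = [[-7/8, 3/4], [-1, 1]].
W = A⁻¹P = [[-7/8, 3/4], [-1, 1]] · [[-12, 78, -20], [-18, 83, -22]] = [[-3, -6, 1], [-6, 5, -2]].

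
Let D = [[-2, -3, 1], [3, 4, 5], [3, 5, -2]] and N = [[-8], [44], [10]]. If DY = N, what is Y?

Left-multiplying both sides by D⁻¹ gives Y = D⁻¹N.
det D = 6; the adjugate gives D⁻¹ = [[-11/2, -1/6, -19/6], [7/2, 1/6, 13/6], [1/2, 1/6, 1/6]].
Y = D⁻¹N = [[-11/2, -1/6, -19/6], [7/2, 1/6, 13/6], [1/2, 1/6, 1/6]] · [[-8], [44], [10]] = [[5], [1], [5]].

Y = [[5], [1], [5]]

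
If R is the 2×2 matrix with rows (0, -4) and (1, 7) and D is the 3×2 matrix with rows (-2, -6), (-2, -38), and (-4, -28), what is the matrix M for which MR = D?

M = [[-2, -2], [6, -2], [0, -4]]

R is on the right of M, so right-multiply by R⁻¹: M = DR⁻¹.
R has determinant 4; R⁻¹ = [[7/4, 1], [-1/4, 0]].
M = DR⁻¹ = [[-2, -6], [-2, -38], [-4, -28]] · [[7/4, 1], [-1/4, 0]] = [[-2, -2], [6, -2], [0, -4]].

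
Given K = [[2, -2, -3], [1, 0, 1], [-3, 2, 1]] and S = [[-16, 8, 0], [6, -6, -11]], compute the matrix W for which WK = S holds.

Right-multiplying both sides by K⁻¹ gives W = SK⁻¹.
K has determinant -2; K⁻¹ = [[1, 2, 1], [2, 7/2, 5/2], [-1, -1, -1]].
W = SK⁻¹ = [[-16, 8, 0], [6, -6, -11]] · [[1, 2, 1], [2, 7/2, 5/2], [-1, -1, -1]] = [[0, -4, 4], [5, 2, 2]].

W = [[0, -4, 4], [5, 2, 2]]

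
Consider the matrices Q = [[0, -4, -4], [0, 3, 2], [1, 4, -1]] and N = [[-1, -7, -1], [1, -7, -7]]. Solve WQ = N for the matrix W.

Right-multiplying both sides by Q⁻¹ gives W = NQ⁻¹.
Q has determinant 4; Q⁻¹ = [[-11/4, -5, 1], [1/2, 1, 0], [-3/4, -1, 0]].
W = NQ⁻¹ = [[-1, -7, -1], [1, -7, -7]] · [[-11/4, -5, 1], [1/2, 1, 0], [-3/4, -1, 0]] = [[0, -1, -1], [-1, -5, 1]].

W = [[0, -1, -1], [-1, -5, 1]]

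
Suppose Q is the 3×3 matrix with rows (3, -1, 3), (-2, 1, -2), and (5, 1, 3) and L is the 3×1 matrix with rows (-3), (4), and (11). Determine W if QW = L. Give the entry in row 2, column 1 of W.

Left-multiplying both sides by Q⁻¹ gives W = Q⁻¹L.
det Q = -2; the adjugate gives Q⁻¹ = [[-5/2, -3, 1/2], [2, 3, 0], [7/2, 4, -1/2]].
W = Q⁻¹L = [[-5/2, -3, 1/2], [2, 3, 0], [7/2, 4, -1/2]] · [[-3], [4], [11]] = [[1], [6], [0]].

6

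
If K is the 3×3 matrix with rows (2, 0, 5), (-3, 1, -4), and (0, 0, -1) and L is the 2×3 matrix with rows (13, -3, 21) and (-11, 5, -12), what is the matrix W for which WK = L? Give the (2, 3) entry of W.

2

K is on the right of W, so right-multiply by K⁻¹: W = LK⁻¹.
det K = -2; the adjugate gives K⁻¹ = [[1/2, 0, 5/2], [3/2, 1, 7/2], [0, 0, -1]].
W = LK⁻¹ = [[13, -3, 21], [-11, 5, -12]] · [[1/2, 0, 5/2], [3/2, 1, 7/2], [0, 0, -1]] = [[2, -3, 1], [2, 5, 2]].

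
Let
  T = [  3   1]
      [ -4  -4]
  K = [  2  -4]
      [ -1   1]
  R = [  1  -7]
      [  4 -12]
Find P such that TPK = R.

Isolating P: multiply by T⁻¹ from the left and K⁻¹ from the right, so P = T⁻¹RK⁻¹.
det T = -8; the adjugate gives T⁻¹ = [[1/2, 1/8], [-1/2, -3/8]].
det K = -2, so K⁻¹ = [[-1/2, -2], [-1/2, -1]].
T⁻¹R = [[1, -5], [-2, 8]].
P = (T⁻¹R)K⁻¹ = [[2, 3], [-3, -4]].

P = [[2, 3], [-3, -4]]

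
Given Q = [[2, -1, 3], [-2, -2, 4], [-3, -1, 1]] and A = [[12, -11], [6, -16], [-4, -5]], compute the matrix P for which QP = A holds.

P = [[2, 0], [1, 2], [3, -3]]

Left-multiplying both sides by Q⁻¹ gives P = Q⁻¹A.
det Q = 2; the adjugate gives Q⁻¹ = [[1, -1, 1], [-5, 11/2, -7], [-2, 5/2, -3]].
P = Q⁻¹A = [[1, -1, 1], [-5, 11/2, -7], [-2, 5/2, -3]] · [[12, -11], [6, -16], [-4, -5]] = [[2, 0], [1, 2], [3, -3]].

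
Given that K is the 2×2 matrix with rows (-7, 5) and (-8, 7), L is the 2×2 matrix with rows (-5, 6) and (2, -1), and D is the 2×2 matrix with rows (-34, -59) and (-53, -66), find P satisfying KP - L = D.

KP = D + L = [[-39, -53], [-51, -67]].
Left-multiplying both sides by K⁻¹ gives P = K⁻¹(D + L).
det K = -9, so K⁻¹ = [[-7/9, 5/9], [-8/9, 7/9]].
P = K⁻¹(D + L) = [[2, 4], [-5, -5]].

P = [[2, 4], [-5, -5]]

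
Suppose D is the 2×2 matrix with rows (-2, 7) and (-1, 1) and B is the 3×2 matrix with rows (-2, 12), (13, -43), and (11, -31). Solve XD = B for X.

X = [[2, -2], [-6, -1], [-4, -3]]

Since D sits to the right of X, X = BD⁻¹.
D has determinant 5; D⁻¹ = [[1/5, -7/5], [1/5, -2/5]].
X = BD⁻¹ = [[-2, 12], [13, -43], [11, -31]] · [[1/5, -7/5], [1/5, -2/5]] = [[2, -2], [-6, -1], [-4, -3]].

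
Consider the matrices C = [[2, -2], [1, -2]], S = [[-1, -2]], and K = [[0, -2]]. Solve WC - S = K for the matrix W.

WC = K + S = [[-1, -4]].
Since C sits to the right of W, W = (K + S)C⁻¹.
C has determinant -2; C⁻¹ = [[1, -1], [1/2, -1]].
W = (K + S)C⁻¹ = [[-3, 5]].

W = [[-3, 5]]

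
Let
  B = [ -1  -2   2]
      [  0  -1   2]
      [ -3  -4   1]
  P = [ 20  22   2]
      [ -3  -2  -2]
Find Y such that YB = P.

Y = [[-2, 6, -6], [3, -4, 0]]

B is on the right of Y, so right-multiply by B⁻¹: Y = PB⁻¹.
det B = -1, so B⁻¹ = [[-7, 6, 2], [6, -5, -2], [3, -2, -1]].
Y = PB⁻¹ = [[20, 22, 2], [-3, -2, -2]] · [[-7, 6, 2], [6, -5, -2], [3, -2, -1]] = [[-2, 6, -6], [3, -4, 0]].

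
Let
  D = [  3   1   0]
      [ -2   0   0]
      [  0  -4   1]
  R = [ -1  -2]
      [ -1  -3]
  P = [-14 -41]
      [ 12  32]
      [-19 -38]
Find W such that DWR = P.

W = D⁻¹PR⁻¹ (apply D⁻¹ on the left and R⁻¹ on the right).
det D = 2, so D⁻¹ = [[0, -1/2, 0], [1, 3/2, 0], [4, 6, 1]].
det R = 1; the adjugate gives R⁻¹ = [[-3, 2], [1, -1]].
D⁻¹P = [[-6, -16], [4, 7], [-3, -10]].
W = (D⁻¹P)R⁻¹ = [[2, 4], [-5, 1], [-1, 4]].

W = [[2, 4], [-5, 1], [-1, 4]]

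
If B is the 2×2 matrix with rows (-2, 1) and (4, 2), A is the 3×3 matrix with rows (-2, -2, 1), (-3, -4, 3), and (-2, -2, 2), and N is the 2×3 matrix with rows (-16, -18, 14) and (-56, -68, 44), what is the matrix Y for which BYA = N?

Left-multiply by B⁻¹ and right-multiply by A⁻¹: Y = B⁻¹NA⁻¹.
det B = -8; the adjugate gives B⁻¹ = [[-1/4, 1/8], [1/2, 1/4]].
A has determinant 2; A⁻¹ = [[-1, 1, -1], [0, -1, 3/2], [-1, 0, 1]].
B⁻¹N = [[-3, -4, 2], [-22, -26, 18]].
Y = (B⁻¹N)A⁻¹ = [[1, 1, -1], [4, 4, 1]].

Y = [[1, 1, -1], [4, 4, 1]]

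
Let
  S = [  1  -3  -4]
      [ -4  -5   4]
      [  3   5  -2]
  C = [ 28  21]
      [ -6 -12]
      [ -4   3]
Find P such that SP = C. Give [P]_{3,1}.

-6

Since S multiplies P on the left, P = S⁻¹C.
S has determinant -2; S⁻¹ = [[5, 13, 16], [-2, -5, -6], [5/2, 7, 17/2]].
P = S⁻¹C = [[5, 13, 16], [-2, -5, -6], [5/2, 7, 17/2]] · [[28, 21], [-6, -12], [-4, 3]] = [[-2, -3], [-2, 0], [-6, -6]].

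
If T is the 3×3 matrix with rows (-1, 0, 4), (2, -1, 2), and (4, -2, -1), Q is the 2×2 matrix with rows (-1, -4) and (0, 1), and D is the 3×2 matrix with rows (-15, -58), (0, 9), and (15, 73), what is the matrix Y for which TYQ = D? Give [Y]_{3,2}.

1

Isolating Y: multiply by T⁻¹ from the left and Q⁻¹ from the right, so Y = T⁻¹DQ⁻¹.
T has determinant -5; T⁻¹ = [[-1, 8/5, -4/5], [-2, 3, -2], [0, 2/5, -1/5]].
det Q = -1; the adjugate gives Q⁻¹ = [[-1, -4], [0, 1]].
T⁻¹D = [[3, 14], [0, -3], [-3, -11]].
Y = (T⁻¹D)Q⁻¹ = [[-3, 2], [0, -3], [3, 1]].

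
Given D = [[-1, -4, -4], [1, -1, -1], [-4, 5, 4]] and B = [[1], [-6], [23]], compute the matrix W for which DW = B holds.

Left-multiplying both sides by D⁻¹ gives W = D⁻¹B.
det D = -5; the adjugate gives D⁻¹ = [[-1/5, 4/5, 0], [0, 4, 1], [-1/5, -21/5, -1]].
W = D⁻¹B = [[-1/5, 4/5, 0], [0, 4, 1], [-1/5, -21/5, -1]] · [[1], [-6], [23]] = [[-5], [-1], [2]].

W = [[-5], [-1], [2]]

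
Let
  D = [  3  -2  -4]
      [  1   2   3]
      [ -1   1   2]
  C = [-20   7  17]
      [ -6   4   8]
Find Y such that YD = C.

Y = [[-4, -3, 5], [-2, 0, 0]]

Since D sits to the right of Y, Y = CD⁻¹.
D has determinant 1; D⁻¹ = [[1, 0, 2], [-5, 2, -13], [3, -1, 8]].
Y = CD⁻¹ = [[-20, 7, 17], [-6, 4, 8]] · [[1, 0, 2], [-5, 2, -13], [3, -1, 8]] = [[-4, -3, 5], [-2, 0, 0]].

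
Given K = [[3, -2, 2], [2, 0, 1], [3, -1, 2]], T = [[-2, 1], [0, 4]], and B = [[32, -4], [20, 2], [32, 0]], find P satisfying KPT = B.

P = [[-4, 1], [0, 1], [-2, 1]]

Isolating P: multiply by K⁻¹ from the left and T⁻¹ from the right, so P = K⁻¹BT⁻¹.
det K = 1, so K⁻¹ = [[1, 2, -2], [-1, 0, 1], [-2, -3, 4]].
T has determinant -8; T⁻¹ = [[-1/2, 1/8], [0, 1/4]].
K⁻¹B = [[8, 0], [0, 4], [4, 2]].
P = (K⁻¹B)T⁻¹ = [[-4, 1], [0, 1], [-2, 1]].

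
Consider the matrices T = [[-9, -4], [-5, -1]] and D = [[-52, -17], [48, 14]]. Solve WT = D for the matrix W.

W = [[3, 5], [-2, -6]]

Since T sits to the right of W, W = DT⁻¹.
det T = -11, so T⁻¹ = [[1/11, -4/11], [-5/11, 9/11]].
W = DT⁻¹ = [[-52, -17], [48, 14]] · [[1/11, -4/11], [-5/11, 9/11]] = [[3, 5], [-2, -6]].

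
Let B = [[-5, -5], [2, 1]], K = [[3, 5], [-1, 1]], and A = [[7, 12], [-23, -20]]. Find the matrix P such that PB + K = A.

P = [[-2, -3], [4, -1]]

PB = A − K = [[4, 7], [-22, -21]].
Since B sits to the right of P, P = (A − K)B⁻¹.
det B = 5, so B⁻¹ = [[1/5, 1], [-2/5, -1]].
P = (A − K)B⁻¹ = [[-2, -3], [4, -1]].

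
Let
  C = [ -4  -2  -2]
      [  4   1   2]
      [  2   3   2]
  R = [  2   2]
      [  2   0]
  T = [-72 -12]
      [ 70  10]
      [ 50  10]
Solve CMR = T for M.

Left-multiply by C⁻¹ and right-multiply by R⁻¹: M = C⁻¹TR⁻¹.
det C = 4; the adjugate gives C⁻¹ = [[-1, -1/2, -1/2], [-1, -1, 0], [5/2, 2, 1]].
det R = -4, so R⁻¹ = [[0, 1/2], [1/2, -1/2]].
C⁻¹T = [[12, 2], [2, 2], [10, 0]].
M = (C⁻¹T)R⁻¹ = [[1, 5], [1, 0], [0, 5]].

M = [[1, 5], [1, 0], [0, 5]]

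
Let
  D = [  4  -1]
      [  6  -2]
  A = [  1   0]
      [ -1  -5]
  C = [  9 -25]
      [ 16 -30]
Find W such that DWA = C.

W = D⁻¹CA⁻¹ (apply D⁻¹ on the left and A⁻¹ on the right).
D has determinant -2; D⁻¹ = [[1, -1/2], [3, -2]].
A has determinant -5; A⁻¹ = [[1, 0], [-1/5, -1/5]].
D⁻¹C = [[1, -10], [-5, -15]].
W = (D⁻¹C)A⁻¹ = [[3, 2], [-2, 3]].

W = [[3, 2], [-2, 3]]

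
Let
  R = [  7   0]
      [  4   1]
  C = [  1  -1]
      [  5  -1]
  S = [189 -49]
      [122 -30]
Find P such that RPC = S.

P = R⁻¹SC⁻¹ (apply R⁻¹ on the left and C⁻¹ on the right).
R has determinant 7; R⁻¹ = [[1/7, 0], [-4/7, 1]].
C has determinant 4; C⁻¹ = [[-1/4, 1/4], [-5/4, 1/4]].
R⁻¹S = [[27, -7], [14, -2]].
P = (R⁻¹S)C⁻¹ = [[2, 5], [-1, 3]].

P = [[2, 5], [-1, 3]]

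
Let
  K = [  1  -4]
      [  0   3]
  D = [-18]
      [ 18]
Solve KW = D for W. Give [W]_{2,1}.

Left-multiplying both sides by K⁻¹ gives W = K⁻¹D.
det K = 3; the adjugate gives K⁻¹ = [[1, 4/3], [0, 1/3]].
W = K⁻¹D = [[1, 4/3], [0, 1/3]] · [[-18], [18]] = [[6], [6]].

6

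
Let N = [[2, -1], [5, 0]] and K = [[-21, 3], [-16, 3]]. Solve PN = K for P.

Since N sits to the right of P, P = KN⁻¹.
det N = 5, so N⁻¹ = [[0, 1/5], [-1, 2/5]].
P = KN⁻¹ = [[-21, 3], [-16, 3]] · [[0, 1/5], [-1, 2/5]] = [[-3, -3], [-3, -2]].

P = [[-3, -3], [-3, -2]]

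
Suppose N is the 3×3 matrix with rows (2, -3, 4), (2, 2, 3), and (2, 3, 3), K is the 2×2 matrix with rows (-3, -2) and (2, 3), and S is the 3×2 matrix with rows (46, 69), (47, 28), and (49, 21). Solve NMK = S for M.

M = [[0, 4], [-4, -5], [-3, 0]]

M = N⁻¹SK⁻¹ (apply N⁻¹ on the left and K⁻¹ on the right).
N has determinant 2; N⁻¹ = [[-3/2, 21/2, -17/2], [0, -1, 1], [1, -6, 5]].
K has determinant -5; K⁻¹ = [[-3/5, -2/5], [2/5, 3/5]].
N⁻¹S = [[8, 12], [2, -7], [9, 6]].
M = (N⁻¹S)K⁻¹ = [[0, 4], [-4, -5], [-3, 0]].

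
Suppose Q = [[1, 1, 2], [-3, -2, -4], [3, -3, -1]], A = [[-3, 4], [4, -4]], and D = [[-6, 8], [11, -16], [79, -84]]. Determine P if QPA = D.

Left-multiply by Q⁻¹ and right-multiply by A⁻¹: P = Q⁻¹DA⁻¹.
det Q = 5, so Q⁻¹ = [[-2, -1, 0], [-3, -7/5, -2/5], [3, 6/5, 1/5]].
det A = -4, so A⁻¹ = [[1, 1], [1, 3/4]].
Q⁻¹D = [[1, 0], [-29, 32], [11, -12]].
P = (Q⁻¹D)A⁻¹ = [[1, 1], [3, -5], [-1, 2]].

P = [[1, 1], [3, -5], [-1, 2]]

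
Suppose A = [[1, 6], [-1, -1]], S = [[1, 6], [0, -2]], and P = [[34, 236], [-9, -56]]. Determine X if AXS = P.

Isolating X: multiply by A⁻¹ from the left and S⁻¹ from the right, so X = A⁻¹PS⁻¹.
det A = 5; the adjugate gives A⁻¹ = [[-1/5, -6/5], [1/5, 1/5]].
det S = -2, so S⁻¹ = [[1, 3], [0, -1/2]].
A⁻¹P = [[4, 20], [5, 36]].
X = (A⁻¹P)S⁻¹ = [[4, 2], [5, -3]].

X = [[4, 2], [5, -3]]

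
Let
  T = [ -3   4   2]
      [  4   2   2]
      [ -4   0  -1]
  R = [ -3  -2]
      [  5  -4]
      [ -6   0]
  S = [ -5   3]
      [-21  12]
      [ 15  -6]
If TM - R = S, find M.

M = [[-2, 1], [-3, 0], [-1, 2]]

TM = S + R = [[-8, 1], [-16, 8], [9, -6]].
Left-multiplying both sides by T⁻¹ gives M = T⁻¹(S + R).
det T = 6, so T⁻¹ = [[-1/3, 2/3, 2/3], [-2/3, 11/6, 7/3], [4/3, -8/3, -11/3]].
M = T⁻¹(S + R) = [[-2, 1], [-3, 0], [-1, 2]].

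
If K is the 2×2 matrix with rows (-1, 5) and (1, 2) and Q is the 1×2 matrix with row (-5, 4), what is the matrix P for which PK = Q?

P = [[2, -3]]

Since K sits to the right of P, P = QK⁻¹.
det K = -7; the adjugate gives K⁻¹ = [[-2/7, 5/7], [1/7, 1/7]].
P = QK⁻¹ = [[-5, 4]] · [[-2/7, 5/7], [1/7, 1/7]] = [[2, -3]].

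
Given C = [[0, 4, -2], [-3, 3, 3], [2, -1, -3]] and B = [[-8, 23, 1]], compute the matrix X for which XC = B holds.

X = [[4, 2, -1]]

Right-multiplying both sides by C⁻¹ gives X = BC⁻¹.
C has determinant -6; C⁻¹ = [[1, -7/3, -3], [1/2, -2/3, -1], [1/2, -4/3, -2]].
X = BC⁻¹ = [[-8, 23, 1]] · [[1, -7/3, -3], [1/2, -2/3, -1], [1/2, -4/3, -2]] = [[4, 2, -1]].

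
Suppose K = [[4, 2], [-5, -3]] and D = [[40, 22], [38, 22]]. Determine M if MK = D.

M = [[5, -4], [2, -6]]

Since K sits to the right of M, M = DK⁻¹.
K has determinant -2; K⁻¹ = [[3/2, 1], [-5/2, -2]].
M = DK⁻¹ = [[40, 22], [38, 22]] · [[3/2, 1], [-5/2, -2]] = [[5, -4], [2, -6]].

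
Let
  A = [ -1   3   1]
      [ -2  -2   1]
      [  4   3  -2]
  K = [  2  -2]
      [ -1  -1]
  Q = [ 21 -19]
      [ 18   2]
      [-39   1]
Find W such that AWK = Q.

W = [[-4, 4], [2, 1], [0, 0]]

Left-multiply by A⁻¹ and right-multiply by K⁻¹: W = A⁻¹QK⁻¹.
det A = 1; the adjugate gives A⁻¹ = [[1, 9, 5], [0, -2, -1], [2, 15, 8]].
det K = -4, so K⁻¹ = [[1/4, -1/2], [-1/4, -1/2]].
A⁻¹Q = [[-12, 4], [3, -5], [0, 0]].
W = (A⁻¹Q)K⁻¹ = [[-4, 4], [2, 1], [0, 0]].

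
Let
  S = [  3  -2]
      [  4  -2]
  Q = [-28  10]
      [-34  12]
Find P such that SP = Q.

Since S multiplies P on the left, P = S⁻¹Q.
det S = 2, so S⁻¹ = [[-1, 1], [-2, 3/2]].
P = S⁻¹Q = [[-1, 1], [-2, 3/2]] · [[-28, 10], [-34, 12]] = [[-6, 2], [5, -2]].

P = [[-6, 2], [5, -2]]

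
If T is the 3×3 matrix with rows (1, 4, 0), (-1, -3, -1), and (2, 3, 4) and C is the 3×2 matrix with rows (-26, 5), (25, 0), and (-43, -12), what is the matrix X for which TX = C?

X = [[-6, -3], [-5, 2], [-4, -3]]

Since T multiplies X on the left, X = T⁻¹C.
det T = -1; the adjugate gives T⁻¹ = [[9, 16, 4], [-2, -4, -1], [-3, -5, -1]].
X = T⁻¹C = [[9, 16, 4], [-2, -4, -1], [-3, -5, -1]] · [[-26, 5], [25, 0], [-43, -12]] = [[-6, -3], [-5, 2], [-4, -3]].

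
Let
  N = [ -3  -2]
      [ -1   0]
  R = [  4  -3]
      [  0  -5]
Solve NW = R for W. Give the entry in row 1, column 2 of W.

5

N is on the left of W, so left-multiply by N⁻¹: W = N⁻¹R.
det N = -2, so N⁻¹ = [[0, -1], [-1/2, 3/2]].
W = N⁻¹R = [[0, -1], [-1/2, 3/2]] · [[4, -3], [0, -5]] = [[0, 5], [-2, -6]].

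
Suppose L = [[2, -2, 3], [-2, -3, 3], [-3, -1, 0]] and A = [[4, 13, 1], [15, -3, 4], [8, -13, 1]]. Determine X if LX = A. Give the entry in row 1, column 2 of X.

3

L is on the left of X, so left-multiply by L⁻¹: X = L⁻¹A.
L has determinant 3; L⁻¹ = [[1, -1, 1], [-3, 3, -4], [-7/3, 8/3, -10/3]].
X = L⁻¹A = [[1, -1, 1], [-3, 3, -4], [-7/3, 8/3, -10/3]] · [[4, 13, 1], [15, -3, 4], [8, -13, 1]] = [[-3, 3, -2], [1, 4, 5], [4, 5, 5]].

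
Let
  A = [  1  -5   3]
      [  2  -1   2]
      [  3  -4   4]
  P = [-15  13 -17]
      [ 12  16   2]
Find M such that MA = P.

M = [[1, -2, -4], [-6, 6, 2]]

A is on the right of M, so right-multiply by A⁻¹: M = PA⁻¹.
A has determinant -1; A⁻¹ = [[-4, -8, 7], [2, 5, -4], [5, 11, -9]].
M = PA⁻¹ = [[-15, 13, -17], [12, 16, 2]] · [[-4, -8, 7], [2, 5, -4], [5, 11, -9]] = [[1, -2, -4], [-6, 6, 2]].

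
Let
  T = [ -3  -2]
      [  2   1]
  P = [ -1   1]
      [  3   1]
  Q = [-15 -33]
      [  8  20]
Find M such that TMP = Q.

Isolating M: multiply by T⁻¹ from the left and P⁻¹ from the right, so M = T⁻¹QP⁻¹.
det T = 1, so T⁻¹ = [[1, 2], [-2, -3]].
P has determinant -4; P⁻¹ = [[-1/4, 1/4], [3/4, 1/4]].
T⁻¹Q = [[1, 7], [6, 6]].
M = (T⁻¹Q)P⁻¹ = [[5, 2], [3, 3]].

M = [[5, 2], [3, 3]]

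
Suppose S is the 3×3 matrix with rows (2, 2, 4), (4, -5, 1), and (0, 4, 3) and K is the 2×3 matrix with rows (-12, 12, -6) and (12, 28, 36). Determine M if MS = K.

M = [[-6, 0, 6], [6, 0, 4]]

Right-multiplying both sides by S⁻¹ gives M = KS⁻¹.
det S = 2, so S⁻¹ = [[-19/2, 5, 11], [-6, 3, 7], [8, -4, -9]].
M = KS⁻¹ = [[-12, 12, -6], [12, 28, 36]] · [[-19/2, 5, 11], [-6, 3, 7], [8, -4, -9]] = [[-6, 0, 6], [6, 0, 4]].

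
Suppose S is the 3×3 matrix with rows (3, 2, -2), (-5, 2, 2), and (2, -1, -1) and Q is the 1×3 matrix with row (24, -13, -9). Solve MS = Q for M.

M = [[-1, -5, 1]]

Right-multiplying both sides by S⁻¹ gives M = QS⁻¹.
det S = -4, so S⁻¹ = [[0, -1, -2], [1/4, -1/4, -1], [-1/4, -7/4, -4]].
M = QS⁻¹ = [[24, -13, -9]] · [[0, -1, -2], [1/4, -1/4, -1], [-1/4, -7/4, -4]] = [[-1, -5, 1]].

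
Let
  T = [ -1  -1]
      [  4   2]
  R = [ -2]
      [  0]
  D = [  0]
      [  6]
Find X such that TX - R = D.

X = [[1], [1]]

TX = D + R = [[-2], [6]].
Left-multiplying both sides by T⁻¹ gives X = T⁻¹(D + R).
det T = 2; the adjugate gives T⁻¹ = [[1, 1/2], [-2, -1/2]].
X = T⁻¹(D + R) = [[1], [1]].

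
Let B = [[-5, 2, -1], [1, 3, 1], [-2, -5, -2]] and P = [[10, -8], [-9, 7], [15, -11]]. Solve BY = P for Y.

Y = [[-4, 4], [-3, 3], [4, -6]]

Since B multiplies Y on the left, Y = B⁻¹P.
B has determinant 4; B⁻¹ = [[-1/4, 9/4, 5/4], [0, 2, 1], [1/4, -29/4, -17/4]].
Y = B⁻¹P = [[-1/4, 9/4, 5/4], [0, 2, 1], [1/4, -29/4, -17/4]] · [[10, -8], [-9, 7], [15, -11]] = [[-4, 4], [-3, 3], [4, -6]].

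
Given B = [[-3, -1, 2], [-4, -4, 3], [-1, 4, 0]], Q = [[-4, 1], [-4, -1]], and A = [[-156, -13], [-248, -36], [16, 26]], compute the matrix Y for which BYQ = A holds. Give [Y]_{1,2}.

-5

Left-multiply by B⁻¹ and right-multiply by Q⁻¹: Y = B⁻¹AQ⁻¹.
B has determinant -1; B⁻¹ = [[12, -8, -5], [3, -2, -1], [20, -13, -8]].
Q has determinant 8; Q⁻¹ = [[-1/8, -1/8], [1/2, -1/2]].
B⁻¹A = [[32, 2], [12, 7], [-24, 0]].
Y = (B⁻¹A)Q⁻¹ = [[-3, -5], [2, -5], [3, 3]].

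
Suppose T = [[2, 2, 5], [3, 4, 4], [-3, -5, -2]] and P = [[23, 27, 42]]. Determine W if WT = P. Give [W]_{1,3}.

1

T is on the right of W, so right-multiply by T⁻¹: W = PT⁻¹.
det T = -3, so T⁻¹ = [[-4, 7, 4], [2, -11/3, -7/3], [1, -4/3, -2/3]].
W = PT⁻¹ = [[23, 27, 42]] · [[-4, 7, 4], [2, -11/3, -7/3], [1, -4/3, -2/3]] = [[4, 6, 1]].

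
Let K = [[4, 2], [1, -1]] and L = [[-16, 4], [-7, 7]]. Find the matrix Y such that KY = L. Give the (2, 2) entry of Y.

Left-multiplying both sides by K⁻¹ gives Y = K⁻¹L.
det K = -6, so K⁻¹ = [[1/6, 1/3], [1/6, -2/3]].
Y = K⁻¹L = [[1/6, 1/3], [1/6, -2/3]] · [[-16, 4], [-7, 7]] = [[-5, 3], [2, -4]].

-4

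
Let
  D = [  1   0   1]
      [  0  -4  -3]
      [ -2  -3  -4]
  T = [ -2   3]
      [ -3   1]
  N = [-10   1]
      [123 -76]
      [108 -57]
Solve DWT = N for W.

W = [[-2, -1], [3, 4], [1, 5]]

Isolating W: multiply by D⁻¹ from the left and T⁻¹ from the right, so W = D⁻¹NT⁻¹.
det D = -1; the adjugate gives D⁻¹ = [[-7, 3, -4], [-6, 2, -3], [8, -3, 4]].
det T = 7, so T⁻¹ = [[1/7, -3/7], [3/7, -2/7]].
D⁻¹N = [[7, -7], [-18, 13], [-17, 8]].
W = (D⁻¹N)T⁻¹ = [[-2, -1], [3, 4], [1, 5]].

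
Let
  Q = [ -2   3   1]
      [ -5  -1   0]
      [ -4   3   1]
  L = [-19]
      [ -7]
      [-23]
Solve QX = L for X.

X = [[2], [-3], [-6]]

Since Q multiplies X on the left, X = Q⁻¹L.
det Q = -2; the adjugate gives Q⁻¹ = [[1/2, 0, -1/2], [-5/2, -1, 5/2], [19/2, 3, -17/2]].
X = Q⁻¹L = [[1/2, 0, -1/2], [-5/2, -1, 5/2], [19/2, 3, -17/2]] · [[-19], [-7], [-23]] = [[2], [-3], [-6]].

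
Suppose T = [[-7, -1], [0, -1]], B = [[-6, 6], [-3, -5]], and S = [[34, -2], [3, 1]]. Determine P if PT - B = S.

PT = S + B = [[28, 4], [0, -4]].
Since T sits to the right of P, P = (S + B)T⁻¹.
det T = 7; the adjugate gives T⁻¹ = [[-1/7, 1/7], [0, -1]].
P = (S + B)T⁻¹ = [[-4, 0], [0, 4]].

P = [[-4, 0], [0, 4]]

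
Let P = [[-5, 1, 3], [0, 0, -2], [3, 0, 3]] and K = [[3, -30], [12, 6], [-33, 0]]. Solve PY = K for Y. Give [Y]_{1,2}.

3

Since P multiplies Y on the left, Y = P⁻¹K.
P has determinant -6; P⁻¹ = [[0, 1/2, 1/3], [1, 4, 5/3], [0, -1/2, 0]].
Y = P⁻¹K = [[0, 1/2, 1/3], [1, 4, 5/3], [0, -1/2, 0]] · [[3, -30], [12, 6], [-33, 0]] = [[-5, 3], [-4, -6], [-6, -3]].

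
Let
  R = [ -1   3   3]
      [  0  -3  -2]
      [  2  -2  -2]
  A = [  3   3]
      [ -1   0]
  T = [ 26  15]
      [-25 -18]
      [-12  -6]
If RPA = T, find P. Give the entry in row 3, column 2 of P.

-5

P = R⁻¹TA⁻¹ (apply R⁻¹ on the left and A⁻¹ on the right).
det R = 4; the adjugate gives R⁻¹ = [[1/2, 0, 3/4], [-1, -1, -1/2], [3/2, 1, 3/4]].
det A = 3, so A⁻¹ = [[0, -1], [1/3, 1]].
R⁻¹T = [[4, 3], [5, 6], [5, 0]].
P = (R⁻¹T)A⁻¹ = [[1, -1], [2, 1], [0, -5]].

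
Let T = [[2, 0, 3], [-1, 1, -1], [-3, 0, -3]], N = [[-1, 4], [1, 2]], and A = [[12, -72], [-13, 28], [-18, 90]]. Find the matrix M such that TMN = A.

M = [[-5, 1], [2, -5], [-2, -2]]

Isolating M: multiply by T⁻¹ from the left and N⁻¹ from the right, so M = T⁻¹AN⁻¹.
T has determinant 3; T⁻¹ = [[-1, 0, -1], [0, 1, -1/3], [1, 0, 2/3]].
N has determinant -6; N⁻¹ = [[-1/3, 2/3], [1/6, 1/6]].
T⁻¹A = [[6, -18], [-7, -2], [0, -12]].
M = (T⁻¹A)N⁻¹ = [[-5, 1], [2, -5], [-2, -2]].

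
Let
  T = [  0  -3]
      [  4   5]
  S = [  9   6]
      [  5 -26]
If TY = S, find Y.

Since T multiplies Y on the left, Y = T⁻¹S.
det T = 12; the adjugate gives T⁻¹ = [[5/12, 1/4], [-1/3, 0]].
Y = T⁻¹S = [[5/12, 1/4], [-1/3, 0]] · [[9, 6], [5, -26]] = [[5, -4], [-3, -2]].

Y = [[5, -4], [-3, -2]]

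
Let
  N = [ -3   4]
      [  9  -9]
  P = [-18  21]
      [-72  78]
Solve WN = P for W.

Since N sits to the right of W, W = PN⁻¹.
N has determinant -9; N⁻¹ = [[1, 4/9], [1, 1/3]].
W = PN⁻¹ = [[-18, 21], [-72, 78]] · [[1, 4/9], [1, 1/3]] = [[3, -1], [6, -6]].

W = [[3, -1], [6, -6]]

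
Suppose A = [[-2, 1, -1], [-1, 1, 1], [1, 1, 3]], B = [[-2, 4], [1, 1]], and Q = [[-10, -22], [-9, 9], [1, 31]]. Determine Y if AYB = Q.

Y = A⁻¹QB⁻¹ (apply A⁻¹ on the left and B⁻¹ on the right).
det A = 2, so A⁻¹ = [[1, -2, 1], [2, -5/2, 3/2], [-1, 3/2, -1/2]].
det B = -6, so B⁻¹ = [[-1/6, 2/3], [1/6, 1/3]].
A⁻¹Q = [[9, -9], [4, -20], [-4, 20]].
Y = (A⁻¹Q)B⁻¹ = [[-3, 3], [-4, -4], [4, 4]].

Y = [[-3, 3], [-4, -4], [4, 4]]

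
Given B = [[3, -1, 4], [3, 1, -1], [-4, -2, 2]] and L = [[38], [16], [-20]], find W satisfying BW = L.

W = [[6], [4], [6]]

B is on the left of W, so left-multiply by B⁻¹: W = B⁻¹L.
B has determinant -6; B⁻¹ = [[0, 1, 1/2], [1/3, -11/3, -5/2], [1/3, -5/3, -1]].
W = B⁻¹L = [[0, 1, 1/2], [1/3, -11/3, -5/2], [1/3, -5/3, -1]] · [[38], [16], [-20]] = [[6], [4], [6]].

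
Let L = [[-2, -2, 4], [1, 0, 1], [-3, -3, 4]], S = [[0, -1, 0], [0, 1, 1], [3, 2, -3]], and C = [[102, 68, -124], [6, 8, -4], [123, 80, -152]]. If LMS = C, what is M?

Left-multiply by L⁻¹ and right-multiply by S⁻¹: M = L⁻¹CS⁻¹.
det L = -4; the adjugate gives L⁻¹ = [[-3/4, 1, 1/2], [7/4, -1, -3/2], [3/4, 0, -1/2]].
S has determinant -3; S⁻¹ = [[5/3, 1, 1/3], [-1, 0, 0], [1, 1, 0]].
L⁻¹C = [[-9, -3, 13], [-12, -9, 15], [15, 11, -17]].
M = (L⁻¹C)S⁻¹ = [[1, 4, -3], [4, 3, -4], [-3, -2, 5]].

M = [[1, 4, -3], [4, 3, -4], [-3, -2, 5]]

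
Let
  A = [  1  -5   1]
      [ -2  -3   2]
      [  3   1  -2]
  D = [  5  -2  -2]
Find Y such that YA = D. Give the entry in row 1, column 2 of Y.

Since A sits to the right of Y, Y = DA⁻¹.
A has determinant 1; A⁻¹ = [[4, -9, -7], [2, -5, -4], [7, -16, -13]].
Y = DA⁻¹ = [[5, -2, -2]] · [[4, -9, -7], [2, -5, -4], [7, -16, -13]] = [[2, -3, -1]].

-3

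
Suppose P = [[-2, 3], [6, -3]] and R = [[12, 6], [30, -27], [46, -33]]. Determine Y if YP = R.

Y = [[6, 4], [-6, 3], [-5, 6]]

Since P sits to the right of Y, Y = RP⁻¹.
det P = -12; the adjugate gives P⁻¹ = [[1/4, 1/4], [1/2, 1/6]].
Y = RP⁻¹ = [[12, 6], [30, -27], [46, -33]] · [[1/4, 1/4], [1/2, 1/6]] = [[6, 4], [-6, 3], [-5, 6]].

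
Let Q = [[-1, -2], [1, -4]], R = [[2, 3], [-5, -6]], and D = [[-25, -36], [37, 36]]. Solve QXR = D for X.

Isolating X: multiply by Q⁻¹ from the left and R⁻¹ from the right, so X = Q⁻¹DR⁻¹.
det Q = 6, so Q⁻¹ = [[-2/3, 1/3], [-1/6, -1/6]].
R has determinant 3; R⁻¹ = [[-2, -1], [5/3, 2/3]].
Q⁻¹D = [[29, 36], [-2, 0]].
X = (Q⁻¹D)R⁻¹ = [[2, -5], [4, 2]].

X = [[2, -5], [4, 2]]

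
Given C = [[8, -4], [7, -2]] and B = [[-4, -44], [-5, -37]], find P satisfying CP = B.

C is on the left of P, so left-multiply by C⁻¹: P = C⁻¹B.
det C = 12; the adjugate gives C⁻¹ = [[-1/6, 1/3], [-7/12, 2/3]].
P = C⁻¹B = [[-1/6, 1/3], [-7/12, 2/3]] · [[-4, -44], [-5, -37]] = [[-1, -5], [-1, 1]].

P = [[-1, -5], [-1, 1]]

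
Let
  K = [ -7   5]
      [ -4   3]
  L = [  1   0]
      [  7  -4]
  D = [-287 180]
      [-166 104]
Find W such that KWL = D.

Isolating W: multiply by K⁻¹ from the left and L⁻¹ from the right, so W = K⁻¹DL⁻¹.
det K = -1; the adjugate gives K⁻¹ = [[-3, 5], [-4, 7]].
det L = -4, so L⁻¹ = [[1, 0], [7/4, -1/4]].
K⁻¹D = [[31, -20], [-14, 8]].
W = (K⁻¹D)L⁻¹ = [[-4, 5], [0, -2]].

W = [[-4, 5], [0, -2]]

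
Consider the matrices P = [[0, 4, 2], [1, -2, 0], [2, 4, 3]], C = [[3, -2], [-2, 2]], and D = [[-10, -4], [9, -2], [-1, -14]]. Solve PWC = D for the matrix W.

W = [[-1, -4], [-4, -5], [1, 2]]

W = P⁻¹DC⁻¹ (apply P⁻¹ on the left and C⁻¹ on the right).
P has determinant 4; P⁻¹ = [[-3/2, -1, 1], [-3/4, -1, 1/2], [2, 2, -1]].
det C = 2; the adjugate gives C⁻¹ = [[1, 1], [1, 3/2]].
P⁻¹D = [[5, -6], [-2, -2], [-1, 2]].
W = (P⁻¹D)C⁻¹ = [[-1, -4], [-4, -5], [1, 2]].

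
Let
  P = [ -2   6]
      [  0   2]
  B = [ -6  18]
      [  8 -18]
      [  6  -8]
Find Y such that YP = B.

Since P sits to the right of Y, Y = BP⁻¹.
det P = -4; the adjugate gives P⁻¹ = [[-1/2, 3/2], [0, 1/2]].
Y = BP⁻¹ = [[-6, 18], [8, -18], [6, -8]] · [[-1/2, 3/2], [0, 1/2]] = [[3, 0], [-4, 3], [-3, 5]].

Y = [[3, 0], [-4, 3], [-3, 5]]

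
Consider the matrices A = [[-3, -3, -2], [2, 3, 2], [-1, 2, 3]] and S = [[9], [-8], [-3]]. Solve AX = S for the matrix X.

A is on the left of X, so left-multiply by A⁻¹: X = A⁻¹S.
det A = -5; the adjugate gives A⁻¹ = [[-1, -1, 0], [8/5, 11/5, -2/5], [-7/5, -9/5, 3/5]].
X = A⁻¹S = [[-1, -1, 0], [8/5, 11/5, -2/5], [-7/5, -9/5, 3/5]] · [[9], [-8], [-3]] = [[-1], [-2], [0]].

X = [[-1], [-2], [0]]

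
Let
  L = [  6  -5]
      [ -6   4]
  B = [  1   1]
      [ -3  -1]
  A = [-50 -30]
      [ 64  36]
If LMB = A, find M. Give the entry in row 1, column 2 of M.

5

M = L⁻¹AB⁻¹ (apply L⁻¹ on the left and B⁻¹ on the right).
det L = -6, so L⁻¹ = [[-2/3, -5/6], [-1, -1]].
det B = 2, so B⁻¹ = [[-1/2, -1/2], [3/2, 1/2]].
L⁻¹A = [[-20, -10], [-14, -6]].
M = (L⁻¹A)B⁻¹ = [[-5, 5], [-2, 4]].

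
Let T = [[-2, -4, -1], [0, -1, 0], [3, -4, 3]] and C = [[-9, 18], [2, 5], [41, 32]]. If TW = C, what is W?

Since T multiplies W on the left, W = T⁻¹C.
T has determinant 3; T⁻¹ = [[-1, 16/3, -1/3], [0, -1, 0], [1, -20/3, 2/3]].
W = T⁻¹C = [[-1, 16/3, -1/3], [0, -1, 0], [1, -20/3, 2/3]] · [[-9, 18], [2, 5], [41, 32]] = [[6, -2], [-2, -5], [5, 6]].

W = [[6, -2], [-2, -5], [5, 6]]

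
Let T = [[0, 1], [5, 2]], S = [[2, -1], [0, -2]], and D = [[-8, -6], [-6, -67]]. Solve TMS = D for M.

M = [[1, 5], [-4, 5]]

M = T⁻¹DS⁻¹ (apply T⁻¹ on the left and S⁻¹ on the right).
det T = -5; the adjugate gives T⁻¹ = [[-2/5, 1/5], [1, 0]].
det S = -4, so S⁻¹ = [[1/2, -1/4], [0, -1/2]].
T⁻¹D = [[2, -11], [-8, -6]].
M = (T⁻¹D)S⁻¹ = [[1, 5], [-4, 5]].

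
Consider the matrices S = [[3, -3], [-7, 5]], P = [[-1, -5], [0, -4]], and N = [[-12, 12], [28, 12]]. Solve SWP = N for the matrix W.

W = [[4, -1], [0, 5]]

W = S⁻¹NP⁻¹ (apply S⁻¹ on the left and P⁻¹ on the right).
det S = -6; the adjugate gives S⁻¹ = [[-5/6, -1/2], [-7/6, -1/2]].
P has determinant 4; P⁻¹ = [[-1, 5/4], [0, -1/4]].
S⁻¹N = [[-4, -16], [0, -20]].
W = (S⁻¹N)P⁻¹ = [[4, -1], [0, 5]].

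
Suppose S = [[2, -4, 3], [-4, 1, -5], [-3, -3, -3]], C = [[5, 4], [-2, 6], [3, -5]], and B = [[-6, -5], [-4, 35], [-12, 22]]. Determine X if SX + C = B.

SX = B − C = [[-11, -9], [-2, 29], [-15, 27]].
Left-multiplying both sides by S⁻¹ gives X = S⁻¹(B − C).
S has determinant -3; S⁻¹ = [[6, 7, -17/3], [-1, -1, 2/3], [-5, -6, 14/3]].
X = S⁻¹(B − C) = [[5, -4], [3, -2], [-3, -3]].

X = [[5, -4], [3, -2], [-3, -3]]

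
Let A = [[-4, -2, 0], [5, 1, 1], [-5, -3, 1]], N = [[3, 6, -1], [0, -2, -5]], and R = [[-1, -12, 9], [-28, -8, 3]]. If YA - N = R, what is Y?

Y = [[-3, 3, 5], [2, -3, 1]]

YA = R + N = [[2, -6, 8], [-28, -10, -2]].
A is on the right of Y, so right-multiply by A⁻¹: Y = (R + N)A⁻¹.
det A = 4, so A⁻¹ = [[1, 1/2, -1/2], [-5/2, -1, 1], [-5/2, -1/2, 3/2]].
Y = (R + N)A⁻¹ = [[-3, 3, 5], [2, -3, 1]].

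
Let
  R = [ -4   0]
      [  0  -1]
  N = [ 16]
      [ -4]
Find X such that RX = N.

R is on the left of X, so left-multiply by R⁻¹: X = R⁻¹N.
det R = 4; the adjugate gives R⁻¹ = [[-1/4, 0], [0, -1]].
X = R⁻¹N = [[-1/4, 0], [0, -1]] · [[16], [-4]] = [[-4], [4]].

X = [[-4], [4]]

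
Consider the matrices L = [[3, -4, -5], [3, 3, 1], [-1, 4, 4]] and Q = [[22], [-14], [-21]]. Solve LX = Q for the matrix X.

Left-multiplying both sides by L⁻¹ gives X = L⁻¹Q.
L has determinant 1; L⁻¹ = [[8, -4, 11], [-13, 7, -18], [15, -8, 21]].
X = L⁻¹Q = [[8, -4, 11], [-13, 7, -18], [15, -8, 21]] · [[22], [-14], [-21]] = [[1], [-6], [1]].

X = [[1], [-6], [1]]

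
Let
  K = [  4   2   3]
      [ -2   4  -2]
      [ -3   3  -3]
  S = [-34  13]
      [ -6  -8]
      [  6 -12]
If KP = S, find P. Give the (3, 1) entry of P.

-4

K is on the left of P, so left-multiply by K⁻¹: P = K⁻¹S.
det K = -6; the adjugate gives K⁻¹ = [[1, -5/2, 8/3], [0, 1/2, -1/3], [-1, 3, -10/3]].
P = K⁻¹S = [[1, -5/2, 8/3], [0, 1/2, -1/3], [-1, 3, -10/3]] · [[-34, 13], [-6, -8], [6, -12]] = [[-3, 1], [-5, 0], [-4, 3]].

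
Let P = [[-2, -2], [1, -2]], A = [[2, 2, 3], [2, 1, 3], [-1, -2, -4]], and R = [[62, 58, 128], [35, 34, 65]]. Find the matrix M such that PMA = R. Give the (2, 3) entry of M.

4

Left-multiply by P⁻¹ and right-multiply by A⁻¹: M = P⁻¹RA⁻¹.
det P = 6, so P⁻¹ = [[-1/3, 1/3], [-1/6, -1/3]].
det A = 5; the adjugate gives A⁻¹ = [[2/5, 2/5, 3/5], [1, -1, 0], [-3/5, 2/5, -2/5]].
P⁻¹R = [[-9, -8, -21], [-22, -21, -43]].
M = (P⁻¹R)A⁻¹ = [[1, -4, 3], [-4, -5, 4]].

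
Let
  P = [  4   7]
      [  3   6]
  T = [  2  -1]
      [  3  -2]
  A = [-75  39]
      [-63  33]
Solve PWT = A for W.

W = P⁻¹AT⁻¹ (apply P⁻¹ on the left and T⁻¹ on the right).
P has determinant 3; P⁻¹ = [[2, -7/3], [-1, 4/3]].
det T = -1, so T⁻¹ = [[2, -1], [3, -2]].
P⁻¹A = [[-3, 1], [-9, 5]].
W = (P⁻¹A)T⁻¹ = [[-3, 1], [-3, -1]].

W = [[-3, 1], [-3, -1]]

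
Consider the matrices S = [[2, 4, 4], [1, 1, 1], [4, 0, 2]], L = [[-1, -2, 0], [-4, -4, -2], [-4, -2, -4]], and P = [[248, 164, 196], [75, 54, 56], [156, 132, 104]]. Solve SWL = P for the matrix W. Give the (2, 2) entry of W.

-5

W = S⁻¹PL⁻¹ (apply S⁻¹ on the left and L⁻¹ on the right).
S has determinant -4; S⁻¹ = [[-1/2, 2, 0], [-1/2, 3, -1/2], [1, -4, 1/2]].
det L = 4, so L⁻¹ = [[3, -2, 1], [-2, 1, -1/2], [-2, 3/2, -1]].
S⁻¹P = [[26, 26, 14], [23, 14, 18], [26, 14, 24]].
W = (S⁻¹P)L⁻¹ = [[-2, -5, -1], [5, -5, -2], [2, -2, -5]].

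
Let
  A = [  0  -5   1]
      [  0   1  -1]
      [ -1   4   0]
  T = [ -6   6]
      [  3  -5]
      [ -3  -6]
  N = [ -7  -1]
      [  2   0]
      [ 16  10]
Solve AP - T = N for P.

AP = N + T = [[-13, 5], [5, -5], [13, 4]].
Since A multiplies P on the left, P = A⁻¹(N + T).
det A = -4; the adjugate gives A⁻¹ = [[-1, -1, -1], [-1/4, -1/4, 0], [-1/4, -5/4, 0]].
P = A⁻¹(N + T) = [[-5, -4], [2, 0], [-3, 5]].

P = [[-5, -4], [2, 0], [-3, 5]]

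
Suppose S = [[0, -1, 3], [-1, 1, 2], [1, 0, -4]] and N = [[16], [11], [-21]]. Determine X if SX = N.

X = [[3], [2], [6]]

Left-multiplying both sides by S⁻¹ gives X = S⁻¹N.
S has determinant -1; S⁻¹ = [[4, 4, 5], [2, 3, 3], [1, 1, 1]].
X = S⁻¹N = [[4, 4, 5], [2, 3, 3], [1, 1, 1]] · [[16], [11], [-21]] = [[3], [2], [6]].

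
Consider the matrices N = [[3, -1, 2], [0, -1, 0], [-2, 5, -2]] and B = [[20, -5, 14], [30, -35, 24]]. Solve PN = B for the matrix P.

P = [[6, -6, -1], [6, -1, -6]]

Since N sits to the right of P, P = BN⁻¹.
N has determinant 2; N⁻¹ = [[1, 4, 1], [0, -1, 0], [-1, -13/2, -3/2]].
P = BN⁻¹ = [[20, -5, 14], [30, -35, 24]] · [[1, 4, 1], [0, -1, 0], [-1, -13/2, -3/2]] = [[6, -6, -1], [6, -1, -6]].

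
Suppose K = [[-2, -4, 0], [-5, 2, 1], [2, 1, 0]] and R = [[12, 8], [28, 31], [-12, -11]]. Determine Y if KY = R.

Y = [[-6, -6], [0, 1], [-2, -1]]

Since K multiplies Y on the left, Y = K⁻¹R.
K has determinant -6; K⁻¹ = [[1/6, 0, 2/3], [-1/3, 0, -1/3], [3/2, 1, 4]].
Y = K⁻¹R = [[1/6, 0, 2/3], [-1/3, 0, -1/3], [3/2, 1, 4]] · [[12, 8], [28, 31], [-12, -11]] = [[-6, -6], [0, 1], [-2, -1]].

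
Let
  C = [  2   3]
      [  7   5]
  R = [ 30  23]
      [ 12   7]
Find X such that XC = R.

X = [[1, 4], [-1, 2]]

Since C sits to the right of X, X = RC⁻¹.
det C = -11; the adjugate gives C⁻¹ = [[-5/11, 3/11], [7/11, -2/11]].
X = RC⁻¹ = [[30, 23], [12, 7]] · [[-5/11, 3/11], [7/11, -2/11]] = [[1, 4], [-1, 2]].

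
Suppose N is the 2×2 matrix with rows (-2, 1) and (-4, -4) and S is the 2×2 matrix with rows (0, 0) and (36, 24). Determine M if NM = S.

M = [[-3, -2], [-6, -4]]

Left-multiplying both sides by N⁻¹ gives M = N⁻¹S.
det N = 12, so N⁻¹ = [[-1/3, -1/12], [1/3, -1/6]].
M = N⁻¹S = [[-1/3, -1/12], [1/3, -1/6]] · [[0, 0], [36, 24]] = [[-3, -2], [-6, -4]].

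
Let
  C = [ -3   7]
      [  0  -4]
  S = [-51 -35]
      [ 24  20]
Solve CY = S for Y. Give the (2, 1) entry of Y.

C is on the left of Y, so left-multiply by C⁻¹: Y = C⁻¹S.
det C = 12; the adjugate gives C⁻¹ = [[-1/3, -7/12], [0, -1/4]].
Y = C⁻¹S = [[-1/3, -7/12], [0, -1/4]] · [[-51, -35], [24, 20]] = [[3, 0], [-6, -5]].

-6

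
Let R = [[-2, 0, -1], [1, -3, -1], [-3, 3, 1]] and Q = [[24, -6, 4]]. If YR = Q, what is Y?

Y = [[-6, -3, -5]]

R is on the right of Y, so right-multiply by R⁻¹: Y = QR⁻¹.
R has determinant 6; R⁻¹ = [[0, -1/2, -1/2], [1/3, -5/6, -1/2], [-1, 1, 1]].
Y = QR⁻¹ = [[24, -6, 4]] · [[0, -1/2, -1/2], [1/3, -5/6, -1/2], [-1, 1, 1]] = [[-6, -3, -5]].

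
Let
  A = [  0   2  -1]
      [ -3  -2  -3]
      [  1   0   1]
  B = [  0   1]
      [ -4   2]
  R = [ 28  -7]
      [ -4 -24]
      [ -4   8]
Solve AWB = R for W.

W = A⁻¹RB⁻¹ (apply A⁻¹ on the left and B⁻¹ on the right).
det A = -2, so A⁻¹ = [[1, 1, 4], [0, -1/2, -3/2], [-1, -1, -3]].
det B = 4; the adjugate gives B⁻¹ = [[1/2, -1/4], [1, 0]].
A⁻¹R = [[8, 1], [8, 0], [-12, 7]].
W = (A⁻¹R)B⁻¹ = [[5, -2], [4, -2], [1, 3]].

W = [[5, -2], [4, -2], [1, 3]]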